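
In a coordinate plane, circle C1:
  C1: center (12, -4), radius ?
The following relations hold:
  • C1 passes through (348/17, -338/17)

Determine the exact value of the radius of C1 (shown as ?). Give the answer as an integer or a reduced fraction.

18

1. [C1∋P]  r_C1² − 324 = 0  ⇒  r_C1 = 18 (r>0 drops 1)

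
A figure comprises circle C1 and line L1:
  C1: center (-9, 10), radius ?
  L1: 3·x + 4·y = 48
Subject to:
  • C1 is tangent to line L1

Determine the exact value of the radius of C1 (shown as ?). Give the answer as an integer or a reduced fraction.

7

1. [C1‖L1]  r_C1² − 49 = 0  ⇒  r_C1 = 7 (r>0 drops 1)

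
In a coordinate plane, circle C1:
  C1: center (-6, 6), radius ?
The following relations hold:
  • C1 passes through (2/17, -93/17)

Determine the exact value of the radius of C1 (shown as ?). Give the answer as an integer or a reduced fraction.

13

1. [C1∋P]  r_C1² − 169 = 0  ⇒  r_C1 = 13 (r>0 drops 1)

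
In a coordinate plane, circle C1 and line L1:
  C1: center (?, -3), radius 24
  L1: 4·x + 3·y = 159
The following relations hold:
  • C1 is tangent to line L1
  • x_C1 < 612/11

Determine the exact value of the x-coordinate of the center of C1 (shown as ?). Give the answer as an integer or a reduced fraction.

1. [C1‖L1]  x_C1² − 84x_C1 + 864 = 0  ⇒  x_C1 = 12 or 72
2. given x_C1 < 612/11: keep 12

12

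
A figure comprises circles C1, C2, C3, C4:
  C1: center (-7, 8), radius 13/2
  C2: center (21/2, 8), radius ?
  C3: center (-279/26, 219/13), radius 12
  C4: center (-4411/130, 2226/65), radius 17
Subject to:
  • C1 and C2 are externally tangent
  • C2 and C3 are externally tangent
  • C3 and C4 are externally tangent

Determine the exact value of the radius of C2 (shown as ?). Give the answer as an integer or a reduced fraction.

11

1. [ext C1·C2]  r_C2² + 13r_C2 − 264 = 0  ⇒  r_C2 = 11 (r>0 drops 1)
2. [ext C2·C3]  r_C2² + 24r_C2 − 385 = 0  ⇒  r_C2 = 11 (r>0 drops 1)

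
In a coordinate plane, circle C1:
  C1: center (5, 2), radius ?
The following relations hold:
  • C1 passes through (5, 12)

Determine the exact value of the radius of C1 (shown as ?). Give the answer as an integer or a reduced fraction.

1. [C1∋P]  r_C1² − 100 = 0  ⇒  r_C1 = 10 (r>0 drops 1)

10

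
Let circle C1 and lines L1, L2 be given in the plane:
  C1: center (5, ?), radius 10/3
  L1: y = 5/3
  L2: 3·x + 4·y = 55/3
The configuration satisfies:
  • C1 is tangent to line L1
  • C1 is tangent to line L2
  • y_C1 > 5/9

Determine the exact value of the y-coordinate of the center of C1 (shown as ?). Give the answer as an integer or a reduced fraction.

1. [C1‖L1]  y_C1² − (10/3)y_C1 − 25/3 = 0  ⇒  y_C1 = -5/3 or 5
2. [C1‖L2]  y_C1² − (5/3)y_C1 − 50/3 = 0  ⇒  y_C1 = -10/3 or 5

5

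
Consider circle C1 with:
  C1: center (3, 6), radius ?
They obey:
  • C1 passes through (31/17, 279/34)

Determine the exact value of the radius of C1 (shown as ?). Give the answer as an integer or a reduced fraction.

5/2

1. [C1∋P]  r_C1² − 25/4 = 0  ⇒  r_C1 = 5/2 (r>0 drops 1)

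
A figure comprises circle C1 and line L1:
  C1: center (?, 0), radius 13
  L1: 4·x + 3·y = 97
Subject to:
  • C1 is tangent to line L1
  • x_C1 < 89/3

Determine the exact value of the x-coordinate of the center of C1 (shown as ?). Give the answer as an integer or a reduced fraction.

8

1. [C1‖L1]  x_C1² − (97/2)x_C1 + 324 = 0  ⇒  x_C1 = 8 or 81/2
2. given x_C1 < 89/3: keep 8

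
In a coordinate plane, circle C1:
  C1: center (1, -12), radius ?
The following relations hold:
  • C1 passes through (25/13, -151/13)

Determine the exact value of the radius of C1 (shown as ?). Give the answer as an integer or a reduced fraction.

1. [C1∋P]  r_C1² − 1 = 0  ⇒  r_C1 = 1 (r>0 drops 1)

1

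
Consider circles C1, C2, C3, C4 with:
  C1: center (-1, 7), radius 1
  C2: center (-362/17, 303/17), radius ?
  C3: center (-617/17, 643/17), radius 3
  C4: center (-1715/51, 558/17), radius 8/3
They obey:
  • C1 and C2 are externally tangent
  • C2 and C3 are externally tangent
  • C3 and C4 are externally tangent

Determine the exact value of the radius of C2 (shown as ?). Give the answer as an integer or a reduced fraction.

1. [ext C1·C2]  r_C2² + 2r_C2 − 528 = 0  ⇒  r_C2 = 22 (r>0 drops 1)
2. [ext C2·C3]  r_C2² + 6r_C2 − 616 = 0  ⇒  r_C2 = 22 (r>0 drops 1)

22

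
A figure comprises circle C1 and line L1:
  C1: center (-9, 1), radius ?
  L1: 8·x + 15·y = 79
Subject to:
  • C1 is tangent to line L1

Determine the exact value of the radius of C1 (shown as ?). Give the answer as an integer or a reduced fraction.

1. [C1‖L1]  r_C1² − 64 = 0  ⇒  r_C1 = 8 (r>0 drops 1)

8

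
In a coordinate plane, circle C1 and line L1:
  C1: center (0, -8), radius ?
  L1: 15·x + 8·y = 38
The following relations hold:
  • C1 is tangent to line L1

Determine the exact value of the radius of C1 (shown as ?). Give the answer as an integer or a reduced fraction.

1. [C1‖L1]  r_C1² − 36 = 0  ⇒  r_C1 = 6 (r>0 drops 1)

6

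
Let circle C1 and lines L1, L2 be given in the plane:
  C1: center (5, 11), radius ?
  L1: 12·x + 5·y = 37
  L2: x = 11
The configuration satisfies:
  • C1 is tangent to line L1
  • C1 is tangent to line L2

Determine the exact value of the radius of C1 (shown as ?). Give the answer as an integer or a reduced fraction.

1. [C1‖L1]  r_C1² − 36 = 0  ⇒  r_C1 = 6 (r>0 drops 1)
2. [C1‖L2]  r_C1² − 36 = 0  ⇒  r_C1 = 6 (r>0 drops 1)

6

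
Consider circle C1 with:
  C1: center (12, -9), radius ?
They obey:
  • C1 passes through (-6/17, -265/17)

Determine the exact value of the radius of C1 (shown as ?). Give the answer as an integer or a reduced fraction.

1. [C1∋P]  r_C1² − 196 = 0  ⇒  r_C1 = 14 (r>0 drops 1)

14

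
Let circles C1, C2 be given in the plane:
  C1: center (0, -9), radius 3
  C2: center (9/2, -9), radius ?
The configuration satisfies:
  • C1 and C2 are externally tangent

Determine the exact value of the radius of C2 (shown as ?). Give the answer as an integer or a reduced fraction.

1. [ext C1·C2]  r_C2² + 6r_C2 − 45/4 = 0  ⇒  r_C2 = 3/2 (r>0 drops 1)

3/2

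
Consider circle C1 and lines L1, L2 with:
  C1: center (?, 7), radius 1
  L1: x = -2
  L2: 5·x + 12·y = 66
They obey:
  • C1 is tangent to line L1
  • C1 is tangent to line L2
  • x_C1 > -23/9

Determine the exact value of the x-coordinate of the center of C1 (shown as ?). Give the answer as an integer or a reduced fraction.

1. [C1‖L1]  x_C1² + 4x_C1 + 3 = 0  ⇒  x_C1 = -3 or -1
2. [C1‖L2]  x_C1² + (36/5)x_C1 + 31/5 = 0  ⇒  x_C1 = -31/5 or -1

-1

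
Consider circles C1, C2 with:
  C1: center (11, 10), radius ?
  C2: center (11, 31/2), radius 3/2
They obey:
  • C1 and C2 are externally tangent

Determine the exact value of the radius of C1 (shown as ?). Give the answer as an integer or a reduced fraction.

4

1. [ext C1·C2]  r_C1² + 3r_C1 − 28 = 0  ⇒  r_C1 = 4 (r>0 drops 1)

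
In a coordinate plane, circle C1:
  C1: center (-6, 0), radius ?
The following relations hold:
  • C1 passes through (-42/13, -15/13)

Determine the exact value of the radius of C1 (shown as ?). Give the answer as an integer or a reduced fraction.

1. [C1∋P]  r_C1² − 9 = 0  ⇒  r_C1 = 3 (r>0 drops 1)

3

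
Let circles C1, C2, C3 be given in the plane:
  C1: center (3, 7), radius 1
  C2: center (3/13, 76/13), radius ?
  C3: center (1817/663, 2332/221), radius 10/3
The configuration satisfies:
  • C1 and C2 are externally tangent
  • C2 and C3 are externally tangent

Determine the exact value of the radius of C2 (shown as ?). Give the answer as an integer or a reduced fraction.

1. [ext C1·C2]  r_C2² + 2r_C2 − 8 = 0  ⇒  r_C2 = 2 (r>0 drops 1)
2. [ext C2·C3]  r_C2² + (20/3)r_C2 − 52/3 = 0  ⇒  r_C2 = 2 (r>0 drops 1)

2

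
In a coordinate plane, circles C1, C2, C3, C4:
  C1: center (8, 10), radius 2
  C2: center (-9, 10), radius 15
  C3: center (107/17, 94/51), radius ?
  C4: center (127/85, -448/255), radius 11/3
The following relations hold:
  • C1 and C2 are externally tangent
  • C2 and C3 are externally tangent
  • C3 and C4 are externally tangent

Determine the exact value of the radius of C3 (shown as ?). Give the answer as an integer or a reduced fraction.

1. [ext C2·C3]  r_C3² + 30r_C3 − 679/9 = 0  ⇒  r_C3 = 7/3 (r>0 drops 1)
2. [ext C3·C4]  r_C3² + (22/3)r_C3 − 203/9 = 0  ⇒  r_C3 = 7/3 (r>0 drops 1)

7/3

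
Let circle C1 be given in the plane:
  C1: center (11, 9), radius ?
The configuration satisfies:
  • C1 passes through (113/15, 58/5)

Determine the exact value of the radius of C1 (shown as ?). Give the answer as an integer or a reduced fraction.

13/3

1. [C1∋P]  r_C1² − 169/9 = 0  ⇒  r_C1 = 13/3 (r>0 drops 1)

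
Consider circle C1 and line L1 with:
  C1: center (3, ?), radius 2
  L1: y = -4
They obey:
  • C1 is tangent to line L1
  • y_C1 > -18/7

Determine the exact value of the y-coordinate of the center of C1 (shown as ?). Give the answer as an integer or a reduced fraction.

-2

1. [C1‖L1]  y_C1² + 8y_C1 + 12 = 0  ⇒  y_C1 = -6 or -2
2. given y_C1 > -18/7: keep -2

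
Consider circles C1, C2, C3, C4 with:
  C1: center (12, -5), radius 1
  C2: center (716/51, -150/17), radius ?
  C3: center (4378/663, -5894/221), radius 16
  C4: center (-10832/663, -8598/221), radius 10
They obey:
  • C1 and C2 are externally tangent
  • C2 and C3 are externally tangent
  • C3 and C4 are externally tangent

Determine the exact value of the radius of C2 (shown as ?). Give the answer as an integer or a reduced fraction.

10/3

1. [ext C1·C2]  r_C2² + 2r_C2 − 160/9 = 0  ⇒  r_C2 = 10/3 (r>0 drops 1)
2. [ext C2·C3]  r_C2² + 32r_C2 − 1060/9 = 0  ⇒  r_C2 = 10/3 (r>0 drops 1)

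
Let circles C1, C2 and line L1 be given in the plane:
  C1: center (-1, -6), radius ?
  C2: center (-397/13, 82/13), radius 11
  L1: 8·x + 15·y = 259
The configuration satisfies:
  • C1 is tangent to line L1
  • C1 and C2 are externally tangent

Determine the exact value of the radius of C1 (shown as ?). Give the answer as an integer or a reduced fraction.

21

1. [C1‖L1]  r_C1² − 441 = 0  ⇒  r_C1 = 21 (r>0 drops 1)
2. [ext C1·C2]  r_C1² + 22r_C1 − 903 = 0  ⇒  r_C1 = 21 (r>0 drops 1)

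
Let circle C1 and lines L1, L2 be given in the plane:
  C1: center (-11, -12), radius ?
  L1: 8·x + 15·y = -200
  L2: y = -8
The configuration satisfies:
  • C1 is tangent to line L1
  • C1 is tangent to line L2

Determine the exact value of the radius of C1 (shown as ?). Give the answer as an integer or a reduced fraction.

1. [C1‖L1]  r_C1² − 16 = 0  ⇒  r_C1 = 4 (r>0 drops 1)
2. [C1‖L2]  r_C1² − 16 = 0  ⇒  r_C1 = 4 (r>0 drops 1)

4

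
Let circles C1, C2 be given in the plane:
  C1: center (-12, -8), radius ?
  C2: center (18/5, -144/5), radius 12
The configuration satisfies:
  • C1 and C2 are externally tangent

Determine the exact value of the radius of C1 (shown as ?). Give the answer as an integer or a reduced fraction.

1. [ext C1·C2]  r_C1² + 24r_C1 − 532 = 0  ⇒  r_C1 = 14 (r>0 drops 1)

14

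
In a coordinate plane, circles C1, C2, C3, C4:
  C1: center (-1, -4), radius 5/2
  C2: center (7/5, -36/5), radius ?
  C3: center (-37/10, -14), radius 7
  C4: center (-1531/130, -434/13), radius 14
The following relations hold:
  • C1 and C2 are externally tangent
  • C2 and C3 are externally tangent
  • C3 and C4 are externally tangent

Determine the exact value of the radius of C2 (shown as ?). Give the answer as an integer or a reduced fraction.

1. [ext C1·C2]  r_C2² + 5r_C2 − 39/4 = 0  ⇒  r_C2 = 3/2 (r>0 drops 1)
2. [ext C2·C3]  r_C2² + 14r_C2 − 93/4 = 0  ⇒  r_C2 = 3/2 (r>0 drops 1)

3/2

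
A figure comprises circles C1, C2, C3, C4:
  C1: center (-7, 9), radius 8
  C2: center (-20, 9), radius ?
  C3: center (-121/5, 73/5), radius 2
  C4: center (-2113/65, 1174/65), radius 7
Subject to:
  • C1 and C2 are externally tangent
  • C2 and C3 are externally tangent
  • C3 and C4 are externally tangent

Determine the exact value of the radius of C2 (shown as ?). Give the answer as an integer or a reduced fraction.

1. [ext C1·C2]  r_C2² + 16r_C2 − 105 = 0  ⇒  r_C2 = 5 (r>0 drops 1)
2. [ext C2·C3]  r_C2² + 4r_C2 − 45 = 0  ⇒  r_C2 = 5 (r>0 drops 1)

5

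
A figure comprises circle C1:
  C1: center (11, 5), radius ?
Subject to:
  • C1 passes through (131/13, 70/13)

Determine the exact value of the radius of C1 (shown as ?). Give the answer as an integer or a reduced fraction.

1. [C1∋P]  r_C1² − 1 = 0  ⇒  r_C1 = 1 (r>0 drops 1)

1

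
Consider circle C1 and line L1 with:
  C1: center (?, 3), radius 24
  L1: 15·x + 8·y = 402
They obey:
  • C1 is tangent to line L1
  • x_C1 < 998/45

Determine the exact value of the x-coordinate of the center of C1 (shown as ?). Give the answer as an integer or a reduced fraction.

-2

1. [C1‖L1]  x_C1² − (252/5)x_C1 − 524/5 = 0  ⇒  x_C1 = -2 or 262/5
2. given x_C1 < 998/45: keep -2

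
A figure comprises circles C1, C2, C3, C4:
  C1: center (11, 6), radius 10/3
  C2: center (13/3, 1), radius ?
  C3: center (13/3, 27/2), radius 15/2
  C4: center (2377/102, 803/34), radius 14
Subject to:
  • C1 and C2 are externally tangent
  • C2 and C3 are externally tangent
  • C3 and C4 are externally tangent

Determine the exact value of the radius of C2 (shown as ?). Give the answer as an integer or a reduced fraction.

1. [ext C1·C2]  r_C2² + (20/3)r_C2 − 175/3 = 0  ⇒  r_C2 = 5 (r>0 drops 1)
2. [ext C2·C3]  r_C2² + 15r_C2 − 100 = 0  ⇒  r_C2 = 5 (r>0 drops 1)

5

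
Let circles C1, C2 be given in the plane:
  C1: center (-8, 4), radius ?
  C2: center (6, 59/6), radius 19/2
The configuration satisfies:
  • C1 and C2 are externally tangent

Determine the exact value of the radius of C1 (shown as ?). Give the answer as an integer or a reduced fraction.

1. [ext C1·C2]  r_C1² + 19r_C1 − 1258/9 = 0  ⇒  r_C1 = 17/3 (r>0 drops 1)

17/3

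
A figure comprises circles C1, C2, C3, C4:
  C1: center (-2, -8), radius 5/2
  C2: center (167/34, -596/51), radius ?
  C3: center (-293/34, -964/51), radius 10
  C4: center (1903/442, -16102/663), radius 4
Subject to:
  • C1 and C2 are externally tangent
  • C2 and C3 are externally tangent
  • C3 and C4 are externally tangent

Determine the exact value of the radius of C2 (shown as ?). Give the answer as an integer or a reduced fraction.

1. [ext C1·C2]  r_C2² + 5r_C2 − 496/9 = 0  ⇒  r_C2 = 16/3 (r>0 drops 1)
2. [ext C2·C3]  r_C2² + 20r_C2 − 1216/9 = 0  ⇒  r_C2 = 16/3 (r>0 drops 1)

16/3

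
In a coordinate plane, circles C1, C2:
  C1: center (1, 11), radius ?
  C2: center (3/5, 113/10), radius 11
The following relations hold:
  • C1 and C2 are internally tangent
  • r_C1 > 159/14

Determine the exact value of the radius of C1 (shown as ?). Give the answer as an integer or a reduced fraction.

23/2

1. [int C1,C2]  r_C1² − 22r_C1 + 483/4 = 0  ⇒  r_C1 = 21/2 or 23/2
2. given r_C1 > 159/14: keep 23/2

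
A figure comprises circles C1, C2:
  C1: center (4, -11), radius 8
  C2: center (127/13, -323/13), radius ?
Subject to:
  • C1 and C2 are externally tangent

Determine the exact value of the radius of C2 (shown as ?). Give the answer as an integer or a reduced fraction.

1. [ext C1·C2]  r_C2² + 16r_C2 − 161 = 0  ⇒  r_C2 = 7 (r>0 drops 1)

7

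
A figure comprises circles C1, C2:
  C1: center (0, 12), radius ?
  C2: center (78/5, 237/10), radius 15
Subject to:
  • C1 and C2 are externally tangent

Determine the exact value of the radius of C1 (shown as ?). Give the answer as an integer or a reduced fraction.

9/2

1. [ext C1·C2]  r_C1² + 30r_C1 − 621/4 = 0  ⇒  r_C1 = 9/2 (r>0 drops 1)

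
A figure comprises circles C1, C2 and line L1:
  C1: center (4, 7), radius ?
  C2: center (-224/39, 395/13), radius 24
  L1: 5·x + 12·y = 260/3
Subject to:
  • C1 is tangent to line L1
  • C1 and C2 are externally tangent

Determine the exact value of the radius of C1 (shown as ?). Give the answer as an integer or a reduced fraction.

4/3

1. [C1‖L1]  r_C1² − 16/9 = 0  ⇒  r_C1 = 4/3 (r>0 drops 1)
2. [ext C1·C2]  r_C1² + 48r_C1 − 592/9 = 0  ⇒  r_C1 = 4/3 (r>0 drops 1)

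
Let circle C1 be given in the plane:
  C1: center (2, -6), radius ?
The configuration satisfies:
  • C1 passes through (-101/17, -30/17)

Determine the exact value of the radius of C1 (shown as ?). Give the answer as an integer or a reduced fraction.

9

1. [C1∋P]  r_C1² − 81 = 0  ⇒  r_C1 = 9 (r>0 drops 1)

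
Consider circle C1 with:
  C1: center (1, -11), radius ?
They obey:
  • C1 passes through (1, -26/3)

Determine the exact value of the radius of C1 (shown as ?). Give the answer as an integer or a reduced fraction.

1. [C1∋P]  r_C1² − 49/9 = 0  ⇒  r_C1 = 7/3 (r>0 drops 1)

7/3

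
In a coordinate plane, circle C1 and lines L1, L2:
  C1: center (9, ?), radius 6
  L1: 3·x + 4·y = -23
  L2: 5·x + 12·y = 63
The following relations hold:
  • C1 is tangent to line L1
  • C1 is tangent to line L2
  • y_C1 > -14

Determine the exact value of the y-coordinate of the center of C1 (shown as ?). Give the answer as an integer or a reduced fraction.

-5

1. [C1‖L1]  y_C1² + 25y_C1 + 100 = 0  ⇒  y_C1 = -20 or -5
2. [C1‖L2]  y_C1² − 3y_C1 − 40 = 0  ⇒  y_C1 = -5 or 8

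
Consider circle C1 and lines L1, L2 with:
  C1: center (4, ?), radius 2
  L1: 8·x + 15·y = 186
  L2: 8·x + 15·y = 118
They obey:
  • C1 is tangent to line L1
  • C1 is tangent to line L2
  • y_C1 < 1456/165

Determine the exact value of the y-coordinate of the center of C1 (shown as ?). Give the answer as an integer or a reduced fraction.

8

1. [C1‖L1]  y_C1² − (308/15)y_C1 + 1504/15 = 0  ⇒  y_C1 = 8 or 188/15
2. [C1‖L2]  y_C1² − (172/15)y_C1 + 416/15 = 0  ⇒  y_C1 = 52/15 or 8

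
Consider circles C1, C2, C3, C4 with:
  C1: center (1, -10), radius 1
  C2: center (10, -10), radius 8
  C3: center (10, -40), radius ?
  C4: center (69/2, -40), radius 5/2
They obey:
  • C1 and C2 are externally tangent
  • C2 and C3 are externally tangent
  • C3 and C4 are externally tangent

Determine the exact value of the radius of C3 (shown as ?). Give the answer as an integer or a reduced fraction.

1. [ext C2·C3]  r_C3² + 16r_C3 − 836 = 0  ⇒  r_C3 = 22 (r>0 drops 1)
2. [ext C3·C4]  r_C3² + 5r_C3 − 594 = 0  ⇒  r_C3 = 22 (r>0 drops 1)

22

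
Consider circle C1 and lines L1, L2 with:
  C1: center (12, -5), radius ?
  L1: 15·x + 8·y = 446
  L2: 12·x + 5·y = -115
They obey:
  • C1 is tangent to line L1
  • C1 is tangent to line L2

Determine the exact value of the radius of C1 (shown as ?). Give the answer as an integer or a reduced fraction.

1. [C1‖L1]  r_C1² − 324 = 0  ⇒  r_C1 = 18 (r>0 drops 1)
2. [C1‖L2]  r_C1² − 324 = 0  ⇒  r_C1 = 18 (r>0 drops 1)

18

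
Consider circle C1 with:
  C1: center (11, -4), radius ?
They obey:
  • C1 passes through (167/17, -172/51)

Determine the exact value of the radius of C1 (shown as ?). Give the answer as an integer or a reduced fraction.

1. [C1∋P]  r_C1² − 16/9 = 0  ⇒  r_C1 = 4/3 (r>0 drops 1)

4/3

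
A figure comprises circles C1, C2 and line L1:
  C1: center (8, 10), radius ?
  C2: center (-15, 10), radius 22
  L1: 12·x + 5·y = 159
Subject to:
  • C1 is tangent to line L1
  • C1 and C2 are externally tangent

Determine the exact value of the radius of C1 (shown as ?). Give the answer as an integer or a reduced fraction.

1

1. [C1‖L1]  r_C1² − 1 = 0  ⇒  r_C1 = 1 (r>0 drops 1)
2. [ext C1·C2]  r_C1² + 44r_C1 − 45 = 0  ⇒  r_C1 = 1 (r>0 drops 1)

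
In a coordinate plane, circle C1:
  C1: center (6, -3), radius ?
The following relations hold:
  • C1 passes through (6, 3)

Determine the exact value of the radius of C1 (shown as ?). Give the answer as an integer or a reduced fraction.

6

1. [C1∋P]  r_C1² − 36 = 0  ⇒  r_C1 = 6 (r>0 drops 1)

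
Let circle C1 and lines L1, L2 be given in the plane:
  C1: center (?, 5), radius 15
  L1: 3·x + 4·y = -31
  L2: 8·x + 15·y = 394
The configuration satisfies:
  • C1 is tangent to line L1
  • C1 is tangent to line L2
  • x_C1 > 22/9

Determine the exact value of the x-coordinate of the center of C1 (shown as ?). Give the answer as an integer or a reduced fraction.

1. [C1‖L1]  x_C1² + 34x_C1 − 336 = 0  ⇒  x_C1 = -42 or 8
2. [C1‖L2]  x_C1² − (319/4)x_C1 + 574 = 0  ⇒  x_C1 = 8 or 287/4

8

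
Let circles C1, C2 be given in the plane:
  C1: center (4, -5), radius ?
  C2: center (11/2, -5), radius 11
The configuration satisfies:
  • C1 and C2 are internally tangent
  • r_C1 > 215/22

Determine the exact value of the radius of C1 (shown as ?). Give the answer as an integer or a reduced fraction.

25/2

1. [int C1,C2]  r_C1² − 22r_C1 + 475/4 = 0  ⇒  r_C1 = 19/2 or 25/2
2. given r_C1 > 215/22: keep 25/2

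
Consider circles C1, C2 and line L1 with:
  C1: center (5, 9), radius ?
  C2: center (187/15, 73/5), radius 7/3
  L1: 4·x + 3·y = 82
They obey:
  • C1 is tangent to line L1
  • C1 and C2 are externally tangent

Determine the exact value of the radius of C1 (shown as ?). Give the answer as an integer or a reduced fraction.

7

1. [C1‖L1]  r_C1² − 49 = 0  ⇒  r_C1 = 7 (r>0 drops 1)
2. [ext C1·C2]  r_C1² + (14/3)r_C1 − 245/3 = 0  ⇒  r_C1 = 7 (r>0 drops 1)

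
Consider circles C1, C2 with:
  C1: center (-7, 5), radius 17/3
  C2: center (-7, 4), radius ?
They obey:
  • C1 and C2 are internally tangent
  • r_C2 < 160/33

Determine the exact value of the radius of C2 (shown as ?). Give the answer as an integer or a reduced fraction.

1. [int C1,C2]  r_C2² − (34/3)r_C2 + 280/9 = 0  ⇒  r_C2 = 14/3 or 20/3
2. given r_C2 < 160/33: keep 14/3

14/3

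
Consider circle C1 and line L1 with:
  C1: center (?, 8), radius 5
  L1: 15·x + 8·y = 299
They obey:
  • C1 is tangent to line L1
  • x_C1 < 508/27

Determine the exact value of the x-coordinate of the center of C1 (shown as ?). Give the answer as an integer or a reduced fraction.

10

1. [C1‖L1]  x_C1² − (94/3)x_C1 + 640/3 = 0  ⇒  x_C1 = 10 or 64/3
2. given x_C1 < 508/27: keep 10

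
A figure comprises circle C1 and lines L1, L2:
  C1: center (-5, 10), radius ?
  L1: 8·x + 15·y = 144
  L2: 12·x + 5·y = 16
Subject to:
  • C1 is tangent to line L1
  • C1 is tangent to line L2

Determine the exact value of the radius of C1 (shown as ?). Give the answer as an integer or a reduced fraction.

1. [C1‖L1]  r_C1² − 4 = 0  ⇒  r_C1 = 2 (r>0 drops 1)
2. [C1‖L2]  r_C1² − 4 = 0  ⇒  r_C1 = 2 (r>0 drops 1)

2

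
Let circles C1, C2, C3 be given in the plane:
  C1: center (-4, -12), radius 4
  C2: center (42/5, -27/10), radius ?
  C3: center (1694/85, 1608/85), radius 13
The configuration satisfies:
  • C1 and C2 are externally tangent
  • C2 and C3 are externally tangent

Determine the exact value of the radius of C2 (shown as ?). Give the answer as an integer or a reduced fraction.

23/2

1. [ext C1·C2]  r_C2² + 8r_C2 − 897/4 = 0  ⇒  r_C2 = 23/2 (r>0 drops 1)
2. [ext C2·C3]  r_C2² + 26r_C2 − 1725/4 = 0  ⇒  r_C2 = 23/2 (r>0 drops 1)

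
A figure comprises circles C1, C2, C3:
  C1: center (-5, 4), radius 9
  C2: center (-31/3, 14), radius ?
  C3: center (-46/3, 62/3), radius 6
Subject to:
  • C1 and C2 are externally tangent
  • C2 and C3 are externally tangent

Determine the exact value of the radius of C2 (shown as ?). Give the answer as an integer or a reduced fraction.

1. [ext C1·C2]  r_C2² + 18r_C2 − 427/9 = 0  ⇒  r_C2 = 7/3 (r>0 drops 1)
2. [ext C2·C3]  r_C2² + 12r_C2 − 301/9 = 0  ⇒  r_C2 = 7/3 (r>0 drops 1)

7/3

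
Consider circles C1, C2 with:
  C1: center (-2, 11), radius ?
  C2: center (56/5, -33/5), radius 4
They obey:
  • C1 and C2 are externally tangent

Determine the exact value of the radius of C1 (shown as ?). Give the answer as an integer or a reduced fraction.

1. [ext C1·C2]  r_C1² + 8r_C1 − 468 = 0  ⇒  r_C1 = 18 (r>0 drops 1)

18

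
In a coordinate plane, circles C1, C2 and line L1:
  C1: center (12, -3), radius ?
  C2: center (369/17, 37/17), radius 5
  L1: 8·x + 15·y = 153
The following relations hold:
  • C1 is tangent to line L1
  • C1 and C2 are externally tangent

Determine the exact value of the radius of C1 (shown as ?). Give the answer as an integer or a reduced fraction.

6

1. [C1‖L1]  r_C1² − 36 = 0  ⇒  r_C1 = 6 (r>0 drops 1)
2. [ext C1·C2]  r_C1² + 10r_C1 − 96 = 0  ⇒  r_C1 = 6 (r>0 drops 1)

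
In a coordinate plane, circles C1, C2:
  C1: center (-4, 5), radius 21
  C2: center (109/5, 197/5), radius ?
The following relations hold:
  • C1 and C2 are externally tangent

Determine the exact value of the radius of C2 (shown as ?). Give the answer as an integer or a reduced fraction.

22

1. [ext C1·C2]  r_C2² + 42r_C2 − 1408 = 0  ⇒  r_C2 = 22 (r>0 drops 1)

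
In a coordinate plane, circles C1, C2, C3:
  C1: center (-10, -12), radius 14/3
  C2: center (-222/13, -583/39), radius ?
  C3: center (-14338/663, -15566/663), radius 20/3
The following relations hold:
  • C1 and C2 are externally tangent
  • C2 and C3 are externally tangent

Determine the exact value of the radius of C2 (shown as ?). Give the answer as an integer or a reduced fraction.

3

1. [ext C1·C2]  r_C2² + (28/3)r_C2 − 37 = 0  ⇒  r_C2 = 3 (r>0 drops 1)
2. [ext C2·C3]  r_C2² + (40/3)r_C2 − 49 = 0  ⇒  r_C2 = 3 (r>0 drops 1)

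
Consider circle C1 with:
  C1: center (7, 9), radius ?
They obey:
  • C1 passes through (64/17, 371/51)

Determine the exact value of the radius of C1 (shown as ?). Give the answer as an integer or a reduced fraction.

11/3

1. [C1∋P]  r_C1² − 121/9 = 0  ⇒  r_C1 = 11/3 (r>0 drops 1)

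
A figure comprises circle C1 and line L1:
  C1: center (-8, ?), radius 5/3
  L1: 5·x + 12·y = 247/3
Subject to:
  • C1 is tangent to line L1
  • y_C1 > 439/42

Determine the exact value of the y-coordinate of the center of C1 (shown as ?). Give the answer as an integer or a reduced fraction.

1. [C1‖L1]  y_C1² − (367/18)y_C1 + 302/3 = 0  ⇒  y_C1 = 151/18 or 12
2. given y_C1 > 439/42: keep 12

12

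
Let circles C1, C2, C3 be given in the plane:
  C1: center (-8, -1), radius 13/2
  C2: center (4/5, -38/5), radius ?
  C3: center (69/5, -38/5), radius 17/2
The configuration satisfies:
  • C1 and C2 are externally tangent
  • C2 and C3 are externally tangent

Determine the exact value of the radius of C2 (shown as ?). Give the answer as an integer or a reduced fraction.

1. [ext C1·C2]  r_C2² + 13r_C2 − 315/4 = 0  ⇒  r_C2 = 9/2 (r>0 drops 1)
2. [ext C2·C3]  r_C2² + 17r_C2 − 387/4 = 0  ⇒  r_C2 = 9/2 (r>0 drops 1)

9/2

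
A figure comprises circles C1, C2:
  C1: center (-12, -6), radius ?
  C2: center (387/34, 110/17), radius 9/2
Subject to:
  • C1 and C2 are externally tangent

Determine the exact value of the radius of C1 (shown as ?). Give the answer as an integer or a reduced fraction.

22

1. [ext C1·C2]  r_C1² + 9r_C1 − 682 = 0  ⇒  r_C1 = 22 (r>0 drops 1)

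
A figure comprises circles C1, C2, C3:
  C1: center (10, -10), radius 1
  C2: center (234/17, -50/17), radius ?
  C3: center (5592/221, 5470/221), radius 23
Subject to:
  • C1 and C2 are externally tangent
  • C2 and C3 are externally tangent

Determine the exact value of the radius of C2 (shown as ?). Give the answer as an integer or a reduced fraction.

7

1. [ext C1·C2]  r_C2² + 2r_C2 − 63 = 0  ⇒  r_C2 = 7 (r>0 drops 1)
2. [ext C2·C3]  r_C2² + 46r_C2 − 371 = 0  ⇒  r_C2 = 7 (r>0 drops 1)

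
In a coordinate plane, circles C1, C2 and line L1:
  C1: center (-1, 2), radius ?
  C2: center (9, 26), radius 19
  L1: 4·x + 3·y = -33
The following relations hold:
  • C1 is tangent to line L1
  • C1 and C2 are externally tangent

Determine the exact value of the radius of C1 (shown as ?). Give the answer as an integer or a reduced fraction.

7

1. [C1‖L1]  r_C1² − 49 = 0  ⇒  r_C1 = 7 (r>0 drops 1)
2. [ext C1·C2]  r_C1² + 38r_C1 − 315 = 0  ⇒  r_C1 = 7 (r>0 drops 1)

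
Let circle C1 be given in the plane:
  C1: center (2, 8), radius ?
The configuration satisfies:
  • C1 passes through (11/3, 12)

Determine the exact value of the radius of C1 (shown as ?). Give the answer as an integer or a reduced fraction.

1. [C1∋P]  r_C1² − 169/9 = 0  ⇒  r_C1 = 13/3 (r>0 drops 1)

13/3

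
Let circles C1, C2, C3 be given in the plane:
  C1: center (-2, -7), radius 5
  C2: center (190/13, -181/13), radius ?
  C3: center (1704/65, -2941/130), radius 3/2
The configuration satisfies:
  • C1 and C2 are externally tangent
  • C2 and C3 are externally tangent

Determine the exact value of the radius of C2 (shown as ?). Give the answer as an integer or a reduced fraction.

1. [ext C1·C2]  r_C2² + 10r_C2 − 299 = 0  ⇒  r_C2 = 13 (r>0 drops 1)
2. [ext C2·C3]  r_C2² + 3r_C2 − 208 = 0  ⇒  r_C2 = 13 (r>0 drops 1)

13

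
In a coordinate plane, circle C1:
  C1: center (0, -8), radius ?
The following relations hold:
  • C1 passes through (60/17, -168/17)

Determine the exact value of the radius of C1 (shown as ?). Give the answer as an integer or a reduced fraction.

4

1. [C1∋P]  r_C1² − 16 = 0  ⇒  r_C1 = 4 (r>0 drops 1)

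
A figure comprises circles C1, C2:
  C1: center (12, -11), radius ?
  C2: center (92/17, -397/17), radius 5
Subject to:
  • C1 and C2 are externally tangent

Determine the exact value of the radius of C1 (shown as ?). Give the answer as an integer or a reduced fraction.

1. [ext C1·C2]  r_C1² + 10r_C1 − 171 = 0  ⇒  r_C1 = 9 (r>0 drops 1)

9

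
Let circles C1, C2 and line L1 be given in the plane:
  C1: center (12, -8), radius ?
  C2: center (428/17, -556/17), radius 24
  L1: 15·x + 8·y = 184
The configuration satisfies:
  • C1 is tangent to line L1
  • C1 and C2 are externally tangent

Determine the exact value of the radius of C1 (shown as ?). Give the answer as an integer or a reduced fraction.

4

1. [C1‖L1]  r_C1² − 16 = 0  ⇒  r_C1 = 4 (r>0 drops 1)
2. [ext C1·C2]  r_C1² + 48r_C1 − 208 = 0  ⇒  r_C1 = 4 (r>0 drops 1)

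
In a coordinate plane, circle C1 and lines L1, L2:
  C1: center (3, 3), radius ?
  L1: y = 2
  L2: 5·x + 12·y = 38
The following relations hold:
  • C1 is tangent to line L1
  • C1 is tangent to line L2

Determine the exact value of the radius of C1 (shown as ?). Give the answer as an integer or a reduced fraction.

1. [C1‖L1]  r_C1² − 1 = 0  ⇒  r_C1 = 1 (r>0 drops 1)
2. [C1‖L2]  r_C1² − 1 = 0  ⇒  r_C1 = 1 (r>0 drops 1)

1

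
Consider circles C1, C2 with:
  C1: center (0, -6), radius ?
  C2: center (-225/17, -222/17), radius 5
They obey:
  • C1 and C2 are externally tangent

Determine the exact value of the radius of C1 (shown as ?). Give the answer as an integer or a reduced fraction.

10

1. [ext C1·C2]  r_C1² + 10r_C1 − 200 = 0  ⇒  r_C1 = 10 (r>0 drops 1)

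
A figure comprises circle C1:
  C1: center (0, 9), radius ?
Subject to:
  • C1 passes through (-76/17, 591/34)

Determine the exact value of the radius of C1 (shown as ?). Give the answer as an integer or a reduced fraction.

19/2

1. [C1∋P]  r_C1² − 361/4 = 0  ⇒  r_C1 = 19/2 (r>0 drops 1)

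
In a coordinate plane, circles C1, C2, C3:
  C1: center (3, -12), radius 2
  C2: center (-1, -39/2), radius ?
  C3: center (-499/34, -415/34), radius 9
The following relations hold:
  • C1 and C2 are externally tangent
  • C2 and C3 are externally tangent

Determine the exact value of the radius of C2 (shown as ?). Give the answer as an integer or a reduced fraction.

13/2

1. [ext C1·C2]  r_C2² + 4r_C2 − 273/4 = 0  ⇒  r_C2 = 13/2 (r>0 drops 1)
2. [ext C2·C3]  r_C2² + 18r_C2 − 637/4 = 0  ⇒  r_C2 = 13/2 (r>0 drops 1)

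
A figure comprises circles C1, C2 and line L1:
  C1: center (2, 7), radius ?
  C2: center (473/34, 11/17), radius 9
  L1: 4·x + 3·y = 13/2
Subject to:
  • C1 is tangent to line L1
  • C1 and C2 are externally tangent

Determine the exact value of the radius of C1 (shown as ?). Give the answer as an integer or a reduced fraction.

9/2

1. [C1‖L1]  r_C1² − 81/4 = 0  ⇒  r_C1 = 9/2 (r>0 drops 1)
2. [ext C1·C2]  r_C1² + 18r_C1 − 405/4 = 0  ⇒  r_C1 = 9/2 (r>0 drops 1)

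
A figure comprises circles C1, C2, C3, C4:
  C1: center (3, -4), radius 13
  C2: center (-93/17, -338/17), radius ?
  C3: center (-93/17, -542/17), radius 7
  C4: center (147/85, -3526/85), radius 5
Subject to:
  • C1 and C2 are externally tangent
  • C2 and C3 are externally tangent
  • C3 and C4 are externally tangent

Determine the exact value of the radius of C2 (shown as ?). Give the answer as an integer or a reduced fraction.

1. [ext C1·C2]  r_C2² + 26r_C2 − 155 = 0  ⇒  r_C2 = 5 (r>0 drops 1)
2. [ext C2·C3]  r_C2² + 14r_C2 − 95 = 0  ⇒  r_C2 = 5 (r>0 drops 1)

5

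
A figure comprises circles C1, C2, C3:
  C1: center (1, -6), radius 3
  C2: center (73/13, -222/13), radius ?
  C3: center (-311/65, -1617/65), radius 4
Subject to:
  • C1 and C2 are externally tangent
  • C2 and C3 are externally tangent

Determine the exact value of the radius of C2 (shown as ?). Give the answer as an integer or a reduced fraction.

9

1. [ext C1·C2]  r_C2² + 6r_C2 − 135 = 0  ⇒  r_C2 = 9 (r>0 drops 1)
2. [ext C2·C3]  r_C2² + 8r_C2 − 153 = 0  ⇒  r_C2 = 9 (r>0 drops 1)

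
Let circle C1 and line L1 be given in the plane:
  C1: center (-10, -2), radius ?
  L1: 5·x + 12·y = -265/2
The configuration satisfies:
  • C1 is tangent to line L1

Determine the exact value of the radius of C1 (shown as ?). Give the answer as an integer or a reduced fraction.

1. [C1‖L1]  r_C1² − 81/4 = 0  ⇒  r_C1 = 9/2 (r>0 drops 1)

9/2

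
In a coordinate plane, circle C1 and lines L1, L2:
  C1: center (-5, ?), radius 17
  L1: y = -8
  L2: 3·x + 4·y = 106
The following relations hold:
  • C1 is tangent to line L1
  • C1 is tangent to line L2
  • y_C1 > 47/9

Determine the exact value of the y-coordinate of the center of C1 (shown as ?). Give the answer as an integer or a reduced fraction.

9

1. [C1‖L1]  y_C1² + 16y_C1 − 225 = 0  ⇒  y_C1 = -25 or 9
2. [C1‖L2]  y_C1² − (121/2)y_C1 + 927/2 = 0  ⇒  y_C1 = 9 or 103/2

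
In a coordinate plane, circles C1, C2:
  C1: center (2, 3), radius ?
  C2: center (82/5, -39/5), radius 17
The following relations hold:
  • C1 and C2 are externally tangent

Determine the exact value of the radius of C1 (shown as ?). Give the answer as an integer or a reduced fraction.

1. [ext C1·C2]  r_C1² + 34r_C1 − 35 = 0  ⇒  r_C1 = 1 (r>0 drops 1)

1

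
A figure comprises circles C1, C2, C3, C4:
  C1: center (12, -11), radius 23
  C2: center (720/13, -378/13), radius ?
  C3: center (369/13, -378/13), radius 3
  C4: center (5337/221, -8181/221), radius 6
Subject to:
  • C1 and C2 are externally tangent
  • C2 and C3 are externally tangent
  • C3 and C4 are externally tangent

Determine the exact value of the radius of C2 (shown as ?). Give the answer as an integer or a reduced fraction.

1. [ext C1·C2]  r_C2² + 46r_C2 − 1680 = 0  ⇒  r_C2 = 24 (r>0 drops 1)
2. [ext C2·C3]  r_C2² + 6r_C2 − 720 = 0  ⇒  r_C2 = 24 (r>0 drops 1)

24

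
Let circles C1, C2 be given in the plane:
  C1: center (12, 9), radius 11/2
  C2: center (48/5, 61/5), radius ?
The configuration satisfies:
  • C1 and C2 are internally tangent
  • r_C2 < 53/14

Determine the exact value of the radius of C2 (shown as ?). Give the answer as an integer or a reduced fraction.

3/2

1. [int C1,C2]  r_C2² − 11r_C2 + 57/4 = 0  ⇒  r_C2 = 3/2 or 19/2
2. given r_C2 < 53/14: keep 3/2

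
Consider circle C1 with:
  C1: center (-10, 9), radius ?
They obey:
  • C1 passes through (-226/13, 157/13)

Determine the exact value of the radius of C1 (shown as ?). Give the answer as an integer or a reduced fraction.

1. [C1∋P]  r_C1² − 64 = 0  ⇒  r_C1 = 8 (r>0 drops 1)

8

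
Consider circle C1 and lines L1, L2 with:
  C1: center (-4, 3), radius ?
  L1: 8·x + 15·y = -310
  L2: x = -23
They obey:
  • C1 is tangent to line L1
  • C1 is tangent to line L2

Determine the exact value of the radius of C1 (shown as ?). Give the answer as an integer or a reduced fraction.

1. [C1‖L1]  r_C1² − 361 = 0  ⇒  r_C1 = 19 (r>0 drops 1)
2. [C1‖L2]  r_C1² − 361 = 0  ⇒  r_C1 = 19 (r>0 drops 1)

19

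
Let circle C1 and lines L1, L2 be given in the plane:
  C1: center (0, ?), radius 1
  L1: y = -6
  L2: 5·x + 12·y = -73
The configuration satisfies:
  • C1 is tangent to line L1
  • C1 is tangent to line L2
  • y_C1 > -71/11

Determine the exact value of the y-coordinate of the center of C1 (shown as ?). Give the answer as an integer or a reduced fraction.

1. [C1‖L1]  y_C1² + 12y_C1 + 35 = 0  ⇒  y_C1 = -7 or -5
2. [C1‖L2]  y_C1² + (73/6)y_C1 + 215/6 = 0  ⇒  y_C1 = -43/6 or -5

-5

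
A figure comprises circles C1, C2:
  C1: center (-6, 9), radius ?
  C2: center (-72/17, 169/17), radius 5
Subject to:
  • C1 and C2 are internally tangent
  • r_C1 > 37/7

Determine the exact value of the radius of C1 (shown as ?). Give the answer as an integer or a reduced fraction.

7

1. [int C1,C2]  r_C1² − 10r_C1 + 21 = 0  ⇒  r_C1 = 3 or 7
2. given r_C1 > 37/7: keep 7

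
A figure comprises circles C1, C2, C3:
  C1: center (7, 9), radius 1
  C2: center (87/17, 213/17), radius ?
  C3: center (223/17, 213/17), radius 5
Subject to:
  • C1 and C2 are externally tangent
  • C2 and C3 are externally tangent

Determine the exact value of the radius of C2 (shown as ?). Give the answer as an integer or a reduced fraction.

1. [ext C1·C2]  r_C2² + 2r_C2 − 15 = 0  ⇒  r_C2 = 3 (r>0 drops 1)
2. [ext C2·C3]  r_C2² + 10r_C2 − 39 = 0  ⇒  r_C2 = 3 (r>0 drops 1)

3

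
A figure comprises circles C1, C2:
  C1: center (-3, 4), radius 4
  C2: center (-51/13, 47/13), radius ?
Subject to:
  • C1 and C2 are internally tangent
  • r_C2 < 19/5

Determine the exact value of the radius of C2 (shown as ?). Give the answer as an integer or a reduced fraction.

3

1. [int C1,C2]  r_C2² − 8r_C2 + 15 = 0  ⇒  r_C2 = 3 or 5
2. given r_C2 < 19/5: keep 3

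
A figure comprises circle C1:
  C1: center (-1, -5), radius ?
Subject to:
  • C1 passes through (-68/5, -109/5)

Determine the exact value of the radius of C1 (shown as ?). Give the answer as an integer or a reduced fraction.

21

1. [C1∋P]  r_C1² − 441 = 0  ⇒  r_C1 = 21 (r>0 drops 1)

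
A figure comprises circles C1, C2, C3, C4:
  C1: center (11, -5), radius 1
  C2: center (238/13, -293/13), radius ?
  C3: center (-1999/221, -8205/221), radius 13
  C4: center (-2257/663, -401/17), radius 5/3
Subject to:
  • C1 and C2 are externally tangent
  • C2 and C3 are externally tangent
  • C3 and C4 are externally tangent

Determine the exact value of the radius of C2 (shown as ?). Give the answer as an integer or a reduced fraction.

1. [ext C1·C2]  r_C2² + 2r_C2 − 360 = 0  ⇒  r_C2 = 18 (r>0 drops 1)
2. [ext C2·C3]  r_C2² + 26r_C2 − 792 = 0  ⇒  r_C2 = 18 (r>0 drops 1)

18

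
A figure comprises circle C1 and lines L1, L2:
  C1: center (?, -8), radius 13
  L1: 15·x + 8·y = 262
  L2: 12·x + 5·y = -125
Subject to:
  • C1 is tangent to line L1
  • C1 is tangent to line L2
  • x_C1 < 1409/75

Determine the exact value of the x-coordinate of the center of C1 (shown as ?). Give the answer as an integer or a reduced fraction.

7

1. [C1‖L1]  x_C1² − (652/15)x_C1 + 3829/15 = 0  ⇒  x_C1 = 7 or 547/15
2. [C1‖L2]  x_C1² + (85/6)x_C1 − 889/6 = 0  ⇒  x_C1 = -127/6 or 7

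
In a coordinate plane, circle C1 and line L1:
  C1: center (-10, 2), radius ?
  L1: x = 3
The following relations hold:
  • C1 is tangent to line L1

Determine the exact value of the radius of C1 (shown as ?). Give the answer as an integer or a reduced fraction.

1. [C1‖L1]  r_C1² − 169 = 0  ⇒  r_C1 = 13 (r>0 drops 1)

13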